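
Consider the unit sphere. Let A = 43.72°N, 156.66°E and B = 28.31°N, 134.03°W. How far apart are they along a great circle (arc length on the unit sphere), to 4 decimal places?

0.9853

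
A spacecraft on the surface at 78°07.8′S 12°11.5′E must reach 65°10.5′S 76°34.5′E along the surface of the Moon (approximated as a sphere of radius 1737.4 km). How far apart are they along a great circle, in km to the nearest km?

675 km

Let φ₁ = -1.3636 rad, φ₂ = -1.1375 rad, and Δλ = 1.1237 rad.
Haversine: a = sin²(Δφ/2) + cos φ₁ cos φ₂ sin²(Δλ/2) = 0.0127 + (0.2057)(0.4198)(0.2838) = 0.03724.
Central angle c = 2·arcsin(√a) = 0.38838 rad.
Distance = R·c = 1737.4 × 0.3884 ≈ 675 km.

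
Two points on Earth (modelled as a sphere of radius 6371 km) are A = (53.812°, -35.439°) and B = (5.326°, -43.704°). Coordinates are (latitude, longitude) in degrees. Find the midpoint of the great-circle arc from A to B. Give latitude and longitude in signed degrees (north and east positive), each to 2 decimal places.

29.63°, -40.63°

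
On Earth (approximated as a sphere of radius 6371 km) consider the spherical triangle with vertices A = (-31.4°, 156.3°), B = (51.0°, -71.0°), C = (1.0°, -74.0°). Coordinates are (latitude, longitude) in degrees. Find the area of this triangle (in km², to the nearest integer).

80438633 km²

Side lengths (central angles): a = 0.8738, b = 2.1582, c = 2.4484 rad; semiperimeter s = 2.7402.
By l'Huilier's theorem, tan(E/4) = √[tan(s/2) tan((s−a)/2) tan((s−b)/2) tan((s−c)/2)], giving spherical excess E = 1.9818 rad.
Area = E·R² = 1.9818 × (6371)² ≈ 80438633 km².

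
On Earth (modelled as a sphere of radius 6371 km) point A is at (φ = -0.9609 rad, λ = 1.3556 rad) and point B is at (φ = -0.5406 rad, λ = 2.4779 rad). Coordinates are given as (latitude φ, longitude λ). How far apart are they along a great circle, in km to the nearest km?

5626 km

In radians: φ₁ = -0.9609, φ₂ = -0.5406, Δλ = 64.303° = 1.1223 rad.
Haversine: a = sin²(Δφ/2) + cos φ₁ cos φ₂ sin²(Δλ/2) = 0.0435 + (0.5728)(0.8574)(0.2832) = 0.18259.
Central angle c = 2·arcsin(√a) = 0.88303 rad.
Distance = R·c = 6371 × 0.8830 ≈ 5626 km.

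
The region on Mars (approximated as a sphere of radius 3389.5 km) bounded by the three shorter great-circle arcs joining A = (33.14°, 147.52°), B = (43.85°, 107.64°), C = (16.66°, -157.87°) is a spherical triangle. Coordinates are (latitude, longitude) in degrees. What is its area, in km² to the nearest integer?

1649253 km²

Side lengths (central angles): a = 1.4258, b = 0.9004, c = 0.5696 rad; semiperimeter s = 1.4479.
By l'Huilier's theorem, tan(E/4) = √[tan(s/2) tan((s−a)/2) tan((s−b)/2) tan((s−c)/2)], giving spherical excess E = 0.1436 rad.
Area = E·R² = 0.1436 × (3389.5)² ≈ 1649253 km².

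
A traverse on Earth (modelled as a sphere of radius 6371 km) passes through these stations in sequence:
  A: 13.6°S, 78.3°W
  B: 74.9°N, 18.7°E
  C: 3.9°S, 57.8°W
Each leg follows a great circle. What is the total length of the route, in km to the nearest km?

Leg A→B: central angle 1.8316 rad, distance 11669.3 km.
Leg B→C: central angle 1.5758 rad, distance 10039.4 km.
Total: 11669.3 + 10039.4 ≈ 21709 km.

21709 km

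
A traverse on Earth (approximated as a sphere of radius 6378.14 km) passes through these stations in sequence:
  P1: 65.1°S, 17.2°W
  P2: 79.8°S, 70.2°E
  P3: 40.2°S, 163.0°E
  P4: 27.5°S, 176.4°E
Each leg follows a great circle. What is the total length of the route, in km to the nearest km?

Leg P1→P2: central angle 0.4599 rad, distance 2933.4 km.
Leg P2→P3: central angle 0.8910 rad, distance 5682.8 km.
Leg P3→P4: central angle 0.2940 rad, distance 1875.2 km.
Total: 2933.4 + 5682.8 + 1875.2 ≈ 10491 km.

10491 km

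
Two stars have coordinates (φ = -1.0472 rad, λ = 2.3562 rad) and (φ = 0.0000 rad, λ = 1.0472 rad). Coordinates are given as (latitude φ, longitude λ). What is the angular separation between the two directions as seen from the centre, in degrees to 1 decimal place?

82.6°

Let φ₁ = -1.0472 rad, φ₂ = 0.0000 rad, and Δλ = -1.3090 rad.
Haversine: a = sin²(Δφ/2) + cos φ₁ cos φ₂ sin²(Δλ/2) = 0.2500 + (0.5000)(1.0000)(0.3706) = 0.43530.
Central angle c = 2·arcsin(√a) = 1.44102 rad.
So the angular separation is 82.6°.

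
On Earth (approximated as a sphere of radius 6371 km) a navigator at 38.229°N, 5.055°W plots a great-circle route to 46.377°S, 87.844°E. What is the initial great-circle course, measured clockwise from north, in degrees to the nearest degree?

With φ₁ = 0.6672, φ₂ = -0.8094, Δλ = 1.6214 rad, the forward-azimuth formula gives
θ = atan2( sin Δλ cos φ₂ , cos φ₁ sin φ₂ − sin φ₁ cos φ₂ cos Δλ ) = atan2(0.6890, -0.5471) = 128.45°.
So the initial bearing is 128°.

128°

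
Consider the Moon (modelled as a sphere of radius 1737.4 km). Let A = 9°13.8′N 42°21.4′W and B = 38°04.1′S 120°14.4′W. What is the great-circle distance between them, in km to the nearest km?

2617 km

Let φ₁ = 0.1611 rad, φ₂ = -0.6644 rad, and Δλ = -1.3593 rad.
Haversine: a = sin²(Δφ/2) + cos φ₁ cos φ₂ sin²(Δλ/2) = 0.1609 + (0.9871)(0.7873)(0.3950) = 0.46789.
Central angle c = 2·arcsin(√a) = 1.50654 rad.
Distance = R·c = 1737.4 × 1.5065 ≈ 2617 km.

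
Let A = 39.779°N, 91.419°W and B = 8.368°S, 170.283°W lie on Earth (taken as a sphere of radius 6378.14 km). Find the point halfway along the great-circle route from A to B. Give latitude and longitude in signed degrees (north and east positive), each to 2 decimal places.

Central angle δ = 1.5170 rad. Interpolating on the sphere with fraction f = 0.5:
P = [sin((1−f)δ)·A + sin(fδ)·B] / sin δ = 0.6888·A + 0.6888·B in Cartesian coordinates,
giving P = (-0.6848, -0.6443, 0.3405), i.e. latitude 19.91°, longitude -136.75°.

19.91°, -136.75°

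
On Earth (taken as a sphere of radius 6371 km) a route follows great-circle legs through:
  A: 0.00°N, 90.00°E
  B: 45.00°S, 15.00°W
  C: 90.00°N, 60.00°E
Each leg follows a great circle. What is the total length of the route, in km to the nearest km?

Leg A→B: central angle 1.7548 rad, distance 11180.1 km.
Leg B→C: central angle 2.3562 rad, distance 15011.3 km.
Total: 11180.1 + 15011.3 ≈ 26191 km.

26191 km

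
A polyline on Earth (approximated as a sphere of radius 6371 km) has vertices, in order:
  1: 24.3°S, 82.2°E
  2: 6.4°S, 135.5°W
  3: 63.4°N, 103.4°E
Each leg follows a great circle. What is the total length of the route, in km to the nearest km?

26839 km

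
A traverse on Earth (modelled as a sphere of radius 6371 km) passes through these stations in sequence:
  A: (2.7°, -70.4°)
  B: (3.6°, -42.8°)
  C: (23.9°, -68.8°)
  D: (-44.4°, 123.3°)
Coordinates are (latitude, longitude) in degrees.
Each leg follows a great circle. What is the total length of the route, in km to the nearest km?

24139 km

Leg A→B: central angle 0.4812 rad, distance 3065.9 km.
Leg B→C: central angle 0.5632 rad, distance 3588.2 km.
Leg C→D: central angle 2.7444 rad, distance 17484.7 km.
Total: 3065.9 + 3588.2 + 17484.7 ≈ 24139 km.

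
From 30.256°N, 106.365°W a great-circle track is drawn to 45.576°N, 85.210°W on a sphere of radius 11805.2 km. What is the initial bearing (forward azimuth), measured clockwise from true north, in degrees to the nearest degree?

41°

With φ₁ = 0.5281, φ₂ = 0.7955, Δλ = 0.3692 rad, the forward-azimuth formula gives
θ = atan2( sin Δλ cos φ₂ , cos φ₁ sin φ₂ − sin φ₁ cos φ₂ cos Δλ ) = atan2(0.2526, 0.2880) = 41.26°.
So the initial bearing is 41°.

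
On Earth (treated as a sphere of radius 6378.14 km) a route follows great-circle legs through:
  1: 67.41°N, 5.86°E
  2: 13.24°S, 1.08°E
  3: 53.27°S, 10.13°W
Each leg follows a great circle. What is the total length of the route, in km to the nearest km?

Leg 1→2: central angle 1.4089 rad, distance 8986.3 km.
Leg 2→3: central angle 0.7158 rad, distance 4565.2 km.
Total: 8986.3 + 4565.2 ≈ 13551 km.

13551 km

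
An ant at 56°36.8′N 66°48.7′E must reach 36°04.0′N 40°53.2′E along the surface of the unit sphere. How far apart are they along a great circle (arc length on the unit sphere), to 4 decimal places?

Let φ₁ = 0.9881 rad, φ₂ = 0.6295 rad, and Δλ = -0.4525 rad.
Haversine: a = sin²(Δφ/2) + cos φ₁ cos φ₂ sin²(Δλ/2) = 0.0318 + (0.5503)(0.8083)(0.0503) = 0.05419.
Central angle c = 2·arcsin(√a) = 0.46988 rad.
On the unit sphere the arc length equals the central angle: 0.4699.

0.4699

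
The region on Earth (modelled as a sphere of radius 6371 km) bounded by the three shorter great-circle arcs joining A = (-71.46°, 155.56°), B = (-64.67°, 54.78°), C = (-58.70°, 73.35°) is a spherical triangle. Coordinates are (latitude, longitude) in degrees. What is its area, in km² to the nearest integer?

2244359 km²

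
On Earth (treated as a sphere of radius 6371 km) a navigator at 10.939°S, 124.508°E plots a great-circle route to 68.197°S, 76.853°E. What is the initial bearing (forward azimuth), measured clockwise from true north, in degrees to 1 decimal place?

With φ₁ = -0.1909, φ₂ = -1.1903, Δλ = -0.8317 rad, the forward-azimuth formula gives
θ = atan2( sin Δλ cos φ₂ , cos φ₁ sin φ₂ − sin φ₁ cos φ₂ cos Δλ ) = atan2(-0.2745, -0.8641) = -162.38°.
Adding 360° brings this into [0°, 360°): 197.6°.

197.6°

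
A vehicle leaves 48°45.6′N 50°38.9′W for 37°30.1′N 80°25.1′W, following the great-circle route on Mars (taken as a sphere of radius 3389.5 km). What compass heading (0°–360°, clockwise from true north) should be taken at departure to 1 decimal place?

253.5°

Δλ = -29.770° = -0.5196 rad.
y = sin Δλ · cos φ₂ = (-0.4965)(0.7933) = -0.3939
x = cos φ₁ sin φ₂ − sin φ₁ cos φ₂ cos Δλ = (0.6592)(0.6088) − (0.7520)(0.7933)(0.8680) = -0.1165
θ = atan2(y, x) = -106.48°; adding 360° gives 253.5°.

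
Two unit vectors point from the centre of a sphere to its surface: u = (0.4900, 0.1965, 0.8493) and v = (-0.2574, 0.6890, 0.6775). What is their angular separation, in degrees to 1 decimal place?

u·v = 0.5847; |u| = 1.0000, |v| = 1.0000.
cos θ = (u·v)/(|u||v|) = 0.5847, so θ = 54.2°.

54.2°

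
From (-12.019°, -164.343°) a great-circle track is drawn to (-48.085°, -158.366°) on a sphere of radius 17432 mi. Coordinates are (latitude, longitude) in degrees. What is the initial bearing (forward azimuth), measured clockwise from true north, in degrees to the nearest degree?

173°

With φ₁ = -0.2098, φ₂ = -0.8392, Δλ = 0.1043 rad, the forward-azimuth formula gives
θ = atan2( sin Δλ cos φ₂ , cos φ₁ sin φ₂ − sin φ₁ cos φ₂ cos Δλ ) = atan2(0.0696, -0.5895) = 173.27°.
So the initial bearing is 173°.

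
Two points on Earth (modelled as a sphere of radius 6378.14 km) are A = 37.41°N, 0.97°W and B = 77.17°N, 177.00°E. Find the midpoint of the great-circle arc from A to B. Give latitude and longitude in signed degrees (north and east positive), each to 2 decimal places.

The central angle between A and B is δ = 1.1417 rad.
With f = 0.5, the slerp weights are sin((1−f)δ)/sin δ = 0.5942 and sin(fδ)/sin δ = 0.5942.
Weighted sum of the unit vectors: (0.5942)·(0.7942,-0.0134,0.6075) + (0.5942)·(-0.2218,0.0116,0.9750) = (0.3402, -0.0011, 0.9404).
Converting back: φ = atan2(z, √(x²+y²)) = 70.11°, λ = atan2(y, x) = -0.18°.

70.11°, -0.18°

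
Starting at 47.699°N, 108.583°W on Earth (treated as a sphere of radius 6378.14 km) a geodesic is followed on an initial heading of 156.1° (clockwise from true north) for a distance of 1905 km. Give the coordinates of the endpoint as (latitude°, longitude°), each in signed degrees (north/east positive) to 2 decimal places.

Angular distance δ = d/R = 1905/6378.14 = 0.29868 rad; initial bearing θ = 2.7245 rad.
sin φ₂ = sin φ₁ cos δ + cos φ₁ sin δ cos θ = (0.7396)(0.9557) + (0.6730)(0.2943)(-0.9143) = 0.5258, so φ₂ = 31.72°.
Δλ = atan2(sin θ sin δ cos φ₁, cos δ − sin φ₁ sin φ₂) = atan2(0.0802, 0.5668) = 8.057°.
λ₂ = -108.583° + 8.057° = -100.53°.

31.72°, -100.53°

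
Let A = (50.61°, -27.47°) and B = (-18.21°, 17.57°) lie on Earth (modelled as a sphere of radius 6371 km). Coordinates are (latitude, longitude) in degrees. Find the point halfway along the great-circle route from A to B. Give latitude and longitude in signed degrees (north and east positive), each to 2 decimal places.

17.40°, -0.23°

Central angle δ = 1.3853 rad. Interpolating on the sphere with fraction f = 0.5:
P = [sin((1−f)δ)·A + sin(fδ)·B] / sin δ = 0.6497·A + 0.6497·B in Cartesian coordinates,
giving P = (0.9542, -0.0039, 0.2991), i.e. latitude 17.40°, longitude -0.23°.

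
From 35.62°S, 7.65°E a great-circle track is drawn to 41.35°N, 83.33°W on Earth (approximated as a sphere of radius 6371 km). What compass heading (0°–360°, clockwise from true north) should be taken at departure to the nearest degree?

With φ₁ = -0.6217, φ₂ = 0.7217, Δλ = -1.5879 rad, the forward-azimuth formula gives
θ = atan2( sin Δλ cos φ₂ , cos φ₁ sin φ₂ − sin φ₁ cos φ₂ cos Δλ ) = atan2(-0.7506, 0.5296) = -54.80°.
Adding 360° brings this into [0°, 360°): 305°.

305°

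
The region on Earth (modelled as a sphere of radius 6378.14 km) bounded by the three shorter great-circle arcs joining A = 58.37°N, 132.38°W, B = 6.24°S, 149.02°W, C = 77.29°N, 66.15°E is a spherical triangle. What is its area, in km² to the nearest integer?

Side lengths (central angles): a = 1.8596, b = 0.7653, c = 1.1517 rad; semiperimeter s = 1.8883.
By l'Huilier's theorem, tan(E/4) = √[tan(s/2) tan((s−a)/2) tan((s−b)/2) tan((s−c)/2)], giving spherical excess E = 0.2769 rad.
Area = E·R² = 0.2769 × (6378.14)² ≈ 11265690 km².

11265690 km²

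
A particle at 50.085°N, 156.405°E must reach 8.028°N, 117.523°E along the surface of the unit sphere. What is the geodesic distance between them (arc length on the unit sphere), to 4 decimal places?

In radians: φ₁ = 0.8741, φ₂ = 0.1401, Δλ = -38.882° = -0.6786 rad.
Haversine: a = sin²(Δφ/2) + cos φ₁ cos φ₂ sin²(Δλ/2) = 0.1288 + (0.6417)(0.9902)(0.1108) = 0.19915.
Central angle c = 2·arcsin(√a) = 0.92516 rad.
On the unit sphere the arc length equals the central angle: 0.9252.

0.9252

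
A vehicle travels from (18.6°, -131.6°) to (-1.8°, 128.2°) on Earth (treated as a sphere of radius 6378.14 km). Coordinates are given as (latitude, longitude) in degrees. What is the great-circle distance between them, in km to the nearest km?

11159 km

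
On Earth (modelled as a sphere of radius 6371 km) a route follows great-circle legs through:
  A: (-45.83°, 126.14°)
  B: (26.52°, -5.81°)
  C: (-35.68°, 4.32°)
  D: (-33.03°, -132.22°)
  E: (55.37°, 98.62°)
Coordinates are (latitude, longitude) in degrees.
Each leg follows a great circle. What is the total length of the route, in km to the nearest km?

48827 km

Leg A→B: central angle 2.3995 rad, distance 15287.2 km.
Leg B→C: central angle 1.0984 rad, distance 6997.7 km.
Leg C→D: central angle 1.7481 rad, distance 11137.3 km.
Leg D→E: central angle 2.4179 rad, distance 15404.5 km.
Total: 15287.2 + 6997.7 + 11137.3 + 15404.5 ≈ 48827 km.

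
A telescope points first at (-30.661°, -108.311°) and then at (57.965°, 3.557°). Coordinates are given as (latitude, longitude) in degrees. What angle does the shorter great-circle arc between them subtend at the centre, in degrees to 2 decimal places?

In radians: φ₁ = -0.5351, φ₂ = 1.0117, Δλ = 111.868° = 1.9525 rad.
cos c = sin φ₁ sin φ₂ + cos φ₁ cos φ₂ cos Δλ = (-0.5100)(0.8477) + (0.8602)(0.5304)(-0.3725) = -0.60225,
so c = arccos(-0.60225) = 2.21712 rad.
So the angular separation is 127.03°.

127.03°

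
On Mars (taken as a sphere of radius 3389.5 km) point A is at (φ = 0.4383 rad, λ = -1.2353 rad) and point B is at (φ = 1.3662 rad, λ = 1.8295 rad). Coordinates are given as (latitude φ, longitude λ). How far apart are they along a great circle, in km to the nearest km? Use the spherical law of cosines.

4530 km

Let φ₁ = 0.4383 rad, φ₂ = 1.3662 rad, and Δλ = 3.0648 rad.
cos c = sin φ₁ sin φ₂ + cos φ₁ cos φ₂ cos Δλ = (0.4244)(0.9791) + (0.9055)(0.2032)(-0.9971) = 0.23212,
so c = arccos(0.23212) = 1.33654 rad.
Distance = R·c = 3389.5 × 1.3365 ≈ 4530 km.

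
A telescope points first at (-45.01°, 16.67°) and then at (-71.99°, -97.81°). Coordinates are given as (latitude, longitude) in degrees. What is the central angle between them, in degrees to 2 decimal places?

54.41°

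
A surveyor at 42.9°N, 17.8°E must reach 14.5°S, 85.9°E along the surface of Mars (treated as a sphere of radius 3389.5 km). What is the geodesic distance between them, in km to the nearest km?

5005 km

In radians: φ₁ = 0.7487, φ₂ = -0.2531, Δλ = 68.100° = 1.1886 rad.
Haversine: a = sin²(Δφ/2) + cos φ₁ cos φ₂ sin²(Δλ/2) = 0.2306 + (0.7325)(0.9681)(0.3135) = 0.45296.
Central angle c = 2·arcsin(√a) = 1.47657 rad.
Distance = R·c = 3389.5 × 1.4766 ≈ 5005 km.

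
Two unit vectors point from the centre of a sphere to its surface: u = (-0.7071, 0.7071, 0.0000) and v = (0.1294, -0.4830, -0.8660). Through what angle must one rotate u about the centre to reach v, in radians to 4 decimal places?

2.0187 rad

u·v = -0.4330; |u| = 1.0000, |v| = 1.0000.
cos θ = (u·v)/(|u||v|) = -0.4330, so θ = 2.0187 rad.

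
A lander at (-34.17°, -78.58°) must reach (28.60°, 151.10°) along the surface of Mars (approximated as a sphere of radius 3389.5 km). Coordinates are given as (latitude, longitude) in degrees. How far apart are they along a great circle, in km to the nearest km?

8142 km

In radians: φ₁ = -0.5964, φ₂ = 0.4992, Δλ = -130.320° = -2.2745 rad.
cos c = sin φ₁ sin φ₂ + cos φ₁ cos φ₂ cos Δλ = (-0.5617)(0.4787) + (0.8274)(0.8780)(-0.6471) = -0.73889,
so c = arccos(-0.73889) = 2.40222 rad.
Distance = R·c = 3389.5 × 2.4022 ≈ 8142 km.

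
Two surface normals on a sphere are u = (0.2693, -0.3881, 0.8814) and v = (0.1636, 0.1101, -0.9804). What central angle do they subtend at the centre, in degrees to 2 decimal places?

u·v = -0.8628; |u| = 1.0000, |v| = 1.0000.
cos θ = (u·v)/(|u||v|) = -0.8628, so θ = 149.63°.

149.63°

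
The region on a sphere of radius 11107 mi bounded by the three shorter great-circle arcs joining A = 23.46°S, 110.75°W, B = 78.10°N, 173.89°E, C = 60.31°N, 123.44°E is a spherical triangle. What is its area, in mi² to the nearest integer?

58630141 mi²

Side lengths (central angles): a = 0.4151, b = 2.2290, c = 1.9196 rad; semiperimeter s = 2.2818.
By l'Huilier's theorem, tan(E/4) = √[tan(s/2) tan((s−a)/2) tan((s−b)/2) tan((s−c)/2)], giving spherical excess E = 0.4753 rad.
Area = E·R² = 0.4753 × (11107)² ≈ 58630141 mi².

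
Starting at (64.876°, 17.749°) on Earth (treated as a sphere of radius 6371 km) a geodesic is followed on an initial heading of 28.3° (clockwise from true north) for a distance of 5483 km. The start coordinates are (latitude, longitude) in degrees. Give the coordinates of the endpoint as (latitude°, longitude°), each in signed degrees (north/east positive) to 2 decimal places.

Angular distance δ = d/R = 5483/6371 = 0.86062 rad; initial bearing θ = 0.4939 rad.
sin φ₂ = sin φ₁ cos δ + cos φ₁ sin δ cos θ = (0.9054)(0.6520) + (0.4246)(0.7582)(0.8805) = 0.8737, so φ₂ = 60.90°.
Δλ = atan2(sin θ sin δ cos φ₁, cos δ − sin φ₁ sin φ₂) = atan2(0.1526, -0.1391) = 132.348°.
λ₂ = 17.749° + 132.348° = 150.10°.

60.90°, 150.10°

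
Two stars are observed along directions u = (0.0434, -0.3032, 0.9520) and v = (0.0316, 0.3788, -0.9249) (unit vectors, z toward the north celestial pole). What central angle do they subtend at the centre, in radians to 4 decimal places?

3.0317 rad

u·v = -0.9940; |u| = 1.0001, |v| = 1.0000.
cos θ = (u·v)/(|u||v|) = -0.9940, so θ = 3.0317 rad.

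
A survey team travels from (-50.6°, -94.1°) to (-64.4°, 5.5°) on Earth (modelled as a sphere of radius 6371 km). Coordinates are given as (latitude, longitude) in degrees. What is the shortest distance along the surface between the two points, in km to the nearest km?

5490 km

With latitudes φ₁ = -50.600°, φ₂ = -64.400° and longitude difference Δλ = 99.600°:
cos c = sin φ₁ sin φ₂ + cos φ₁ cos φ₂ cos Δλ = (-0.7727)(-0.9018) + (0.6347)(0.4321)(-0.1668) = 0.65114,
so c = arccos(0.65114) = 0.86171 rad.
Distance = R·c = 6371 × 0.8617 ≈ 5490 km.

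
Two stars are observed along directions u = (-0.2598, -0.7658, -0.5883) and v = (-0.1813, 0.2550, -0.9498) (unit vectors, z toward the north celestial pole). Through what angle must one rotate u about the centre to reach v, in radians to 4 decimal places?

1.1477 rad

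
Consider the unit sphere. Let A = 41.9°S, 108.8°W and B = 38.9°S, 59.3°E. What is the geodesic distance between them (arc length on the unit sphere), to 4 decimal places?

1.7188

Let φ₁ = -0.7313 rad, φ₂ = -0.6789 rad, and Δλ = 2.9339 rad.
cos c = sin φ₁ sin φ₂ + cos φ₁ cos φ₂ cos Δλ = (-0.6678)(-0.6280) + (0.7443)(0.7782)(-0.9785) = -0.14743,
so c = arccos(-0.14743) = 1.71877 rad.
On the unit sphere the arc length equals the central angle: 1.7188.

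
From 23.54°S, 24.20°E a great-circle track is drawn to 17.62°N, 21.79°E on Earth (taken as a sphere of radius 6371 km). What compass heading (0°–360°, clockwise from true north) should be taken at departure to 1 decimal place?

With φ₁ = -0.4109, φ₂ = 0.3075, Δλ = -0.0421 rad, the forward-azimuth formula gives
θ = atan2( sin Δλ cos φ₂ , cos φ₁ sin φ₂ − sin φ₁ cos φ₂ cos Δλ ) = atan2(-0.0401, 0.6578) = -3.49°.
Adding 360° brings this into [0°, 360°): 356.5°.

356.5°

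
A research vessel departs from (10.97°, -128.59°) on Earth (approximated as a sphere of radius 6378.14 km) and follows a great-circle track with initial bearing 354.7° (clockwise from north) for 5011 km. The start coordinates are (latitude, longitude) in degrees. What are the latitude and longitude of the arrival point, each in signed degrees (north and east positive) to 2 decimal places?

55.68°, -135.24°

Angular distance δ = d/R = 5011/6378.14 = 0.78565 rad; initial bearing θ = 6.1907 rad.
sin φ₂ = sin φ₁ cos δ + cos φ₁ sin δ cos θ = (0.1903)(0.7069) + (0.9817)(0.7073)(0.9957) = 0.8259, so φ₂ = 55.68°.
Δλ = atan2(sin θ sin δ cos φ₁, cos δ − sin φ₁ sin φ₂) = atan2(-0.0641, 0.5498) = -6.654°.
λ₂ = -128.590° − 6.654° = -135.24°.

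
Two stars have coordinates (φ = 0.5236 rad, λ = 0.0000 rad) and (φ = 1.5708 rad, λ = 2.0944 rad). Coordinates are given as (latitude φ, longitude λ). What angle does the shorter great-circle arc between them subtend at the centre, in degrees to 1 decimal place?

60.0°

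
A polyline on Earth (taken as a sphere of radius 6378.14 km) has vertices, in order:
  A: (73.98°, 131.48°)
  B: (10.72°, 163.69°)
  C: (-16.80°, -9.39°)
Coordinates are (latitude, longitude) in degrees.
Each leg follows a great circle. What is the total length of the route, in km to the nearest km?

Leg A→B: central angle 1.1503 rad, distance 7336.8 km.
Leg B→C: central angle 2.9835 rad, distance 19028.9 km.
Total: 7336.8 + 19028.9 ≈ 26366 km.

26366 km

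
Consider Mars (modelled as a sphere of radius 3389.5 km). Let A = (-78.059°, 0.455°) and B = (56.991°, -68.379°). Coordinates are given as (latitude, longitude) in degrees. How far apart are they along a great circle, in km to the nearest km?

With latitudes φ₁ = -78.059°, φ₂ = 56.991° and longitude difference Δλ = -68.834°:
Haversine: a = sin²(Δφ/2) + cos φ₁ cos φ₂ sin²(Δλ/2) = 0.8539 + (0.2069)(0.5448)(0.3195) = 0.88987.
Central angle c = 2·arcsin(√a) = 2.46505 rad.
Distance = R·c = 3389.5 × 2.4650 ≈ 8355 km.

8355 km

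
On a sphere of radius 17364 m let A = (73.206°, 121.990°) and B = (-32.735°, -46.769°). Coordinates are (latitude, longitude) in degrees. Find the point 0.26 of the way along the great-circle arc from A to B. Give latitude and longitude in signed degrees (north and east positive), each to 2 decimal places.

Central angle δ = 2.4281 rad. Interpolating on the sphere with fraction f = 0.26:
P = [sin((1−f)δ)·A + sin(fδ)·B] / sin δ = 1.4891·A + 0.9018·B in Cartesian coordinates,
giving P = (0.2916, -0.1878, 0.9379), i.e. latitude 69.70°, longitude -32.78°.

69.70°, -32.78°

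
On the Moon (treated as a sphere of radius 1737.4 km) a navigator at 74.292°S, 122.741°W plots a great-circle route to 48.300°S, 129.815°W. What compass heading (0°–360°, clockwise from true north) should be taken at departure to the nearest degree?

With φ₁ = -1.2966, φ₂ = -0.8430, Δλ = -0.1235 rad, the forward-azimuth formula gives
θ = atan2( sin Δλ cos φ₂ , cos φ₁ sin φ₂ − sin φ₁ cos φ₂ cos Δλ ) = atan2(-0.0819, 0.4334) = -10.70°.
Adding 360° brings this into [0°, 360°): 349°.

349°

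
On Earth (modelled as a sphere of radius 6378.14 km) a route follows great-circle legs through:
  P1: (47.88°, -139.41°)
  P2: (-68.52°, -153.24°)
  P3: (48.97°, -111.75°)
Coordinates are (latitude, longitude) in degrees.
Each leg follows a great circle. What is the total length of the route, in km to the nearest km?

26529 km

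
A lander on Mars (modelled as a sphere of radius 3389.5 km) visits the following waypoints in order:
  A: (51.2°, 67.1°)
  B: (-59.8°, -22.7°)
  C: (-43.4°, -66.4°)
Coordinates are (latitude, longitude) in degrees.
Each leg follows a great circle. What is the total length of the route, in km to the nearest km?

Leg A→B: central angle 2.3083 rad, distance 7824.1 km.
Leg B→C: central angle 0.5393 rad, distance 1828.0 km.
Total: 7824.1 + 1828.0 ≈ 9652 km.

9652 km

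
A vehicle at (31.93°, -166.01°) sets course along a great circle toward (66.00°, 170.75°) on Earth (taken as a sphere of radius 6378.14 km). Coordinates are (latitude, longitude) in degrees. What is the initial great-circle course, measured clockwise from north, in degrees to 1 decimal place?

Δλ = -23.240° = -0.4056 rad.
y = sin Δλ · cos φ₂ = (-0.3946)(0.4067) = -0.1605
x = cos φ₁ sin φ₂ − sin φ₁ cos φ₂ cos Δλ = (0.8487)(0.9135) − (0.5289)(0.4067)(0.9189) = 0.5777
θ = atan2(y, x) = -15.53°; adding 360° gives 344.5°.

344.5°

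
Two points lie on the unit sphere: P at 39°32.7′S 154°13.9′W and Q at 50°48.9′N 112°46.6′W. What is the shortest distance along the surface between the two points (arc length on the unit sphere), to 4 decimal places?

1.6995

With latitudes φ₁ = -39.545°, φ₂ = 50.815° and longitude difference Δλ = 41.455°:
cos c = sin φ₁ sin φ₂ + cos φ₁ cos φ₂ cos Δλ = (-0.6367)(0.7751) + (0.7711)(0.6318)(0.7495) = -0.12834,
so c = arccos(-0.12834) = 1.69949 rad.
On the unit sphere the arc length equals the central angle: 1.6995.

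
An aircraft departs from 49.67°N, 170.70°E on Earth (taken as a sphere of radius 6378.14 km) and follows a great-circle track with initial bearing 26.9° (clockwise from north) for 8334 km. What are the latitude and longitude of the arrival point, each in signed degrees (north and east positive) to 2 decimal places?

Angular distance δ = d/R = 8334/6378.14 = 1.30665 rad; initial bearing θ = 0.4695 rad.
sin φ₂ = sin φ₁ cos δ + cos φ₁ sin δ cos θ = (0.7623)(0.2611) + (0.6472)(0.9653)(0.8918) = 0.7562, so φ₂ = 49.13°.
Δλ = atan2(sin θ sin δ cos φ₁, cos δ − sin φ₁ sin φ₂) = atan2(0.2827, -0.3154) = 138.131°.
λ₂ = 170.700° + 138.131° = 308.83° → -51.17° after wrapping to (−180°, 180°].

49.13°, -51.17°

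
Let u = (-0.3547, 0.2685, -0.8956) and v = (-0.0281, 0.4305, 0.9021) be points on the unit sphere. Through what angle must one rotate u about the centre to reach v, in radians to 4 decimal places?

2.3218 rad

u·v = -0.6824; |u| = 1.0000, |v| = 1.0000.
cos θ = (u·v)/(|u||v|) = -0.6824, so θ = 2.3218 rad.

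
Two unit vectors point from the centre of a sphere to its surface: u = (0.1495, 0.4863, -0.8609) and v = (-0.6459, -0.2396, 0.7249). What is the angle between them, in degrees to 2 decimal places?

146.84°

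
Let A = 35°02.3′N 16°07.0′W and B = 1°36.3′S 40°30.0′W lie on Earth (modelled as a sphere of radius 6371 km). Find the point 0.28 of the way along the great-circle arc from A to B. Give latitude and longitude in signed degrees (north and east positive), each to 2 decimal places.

Central angle δ = 0.7534 rad. Interpolating on the sphere with fraction f = 0.28:
P = [sin((1−f)δ)·A + sin(fδ)·B] / sin δ = 0.7546·A + 0.3061·B in Cartesian coordinates,
giving P = (0.8262, -0.3702, 0.4247), i.e. latitude 25.13°, longitude -24.14°.

25.13°, -24.14°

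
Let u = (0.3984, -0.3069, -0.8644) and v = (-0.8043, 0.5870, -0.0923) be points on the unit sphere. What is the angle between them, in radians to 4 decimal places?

2.0051 rad

u·v = -0.4208; |u| = 1.0000, |v| = 1.0000.
cos θ = (u·v)/(|u||v|) = -0.4208, so θ = 2.0051 rad.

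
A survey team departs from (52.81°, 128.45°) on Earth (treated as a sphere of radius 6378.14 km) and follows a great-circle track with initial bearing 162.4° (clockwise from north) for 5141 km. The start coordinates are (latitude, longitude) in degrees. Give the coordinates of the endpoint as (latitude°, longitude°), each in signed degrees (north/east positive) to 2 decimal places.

7.81°, 141.17°

Angular distance δ = d/R = 5141/6378.14 = 0.80603 rad; initial bearing θ = 2.8344 rad.
sin φ₂ = sin φ₁ cos δ + cos φ₁ sin δ cos θ = (0.7966)(0.6924) + (0.6045)(0.7215)(-0.9532) = 0.1358, so φ₂ = 7.81°.
Δλ = atan2(sin θ sin δ cos φ₁, cos δ − sin φ₁ sin φ₂) = atan2(0.1319, 0.5842) = 12.722°.
λ₂ = 128.450° + 12.722° = 141.17°.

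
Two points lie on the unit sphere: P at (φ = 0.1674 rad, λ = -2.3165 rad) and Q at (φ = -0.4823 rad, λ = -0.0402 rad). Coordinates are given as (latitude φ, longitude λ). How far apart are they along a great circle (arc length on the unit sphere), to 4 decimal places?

2.2701

In radians: φ₁ = 0.1674, φ₂ = -0.4823, Δλ = 130.422° = 2.2763 rad.
Haversine: a = sin²(Δφ/2) + cos φ₁ cos φ₂ sin²(Δλ/2) = 0.1019 + (0.9860)(0.8859)(0.8242) = 0.82185.
Central angle c = 2·arcsin(√a) = 2.27012 rad.
On the unit sphere the arc length equals the central angle: 2.2701.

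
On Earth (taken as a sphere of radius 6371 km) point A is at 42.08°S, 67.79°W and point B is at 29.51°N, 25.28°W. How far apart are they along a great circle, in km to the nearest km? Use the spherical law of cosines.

9074 km

Let φ₁ = -0.7344 rad, φ₂ = 0.5150 rad, and Δλ = 0.7419 rad.
cos c = sin φ₁ sin φ₂ + cos φ₁ cos φ₂ cos Δλ = (-0.6702)(0.4926) + (0.7422)(0.8703)(0.7372) = 0.14604,
so c = arccos(0.14604) = 1.42423 rad.
Distance = R·c = 6371 × 1.4242 ≈ 9074 km.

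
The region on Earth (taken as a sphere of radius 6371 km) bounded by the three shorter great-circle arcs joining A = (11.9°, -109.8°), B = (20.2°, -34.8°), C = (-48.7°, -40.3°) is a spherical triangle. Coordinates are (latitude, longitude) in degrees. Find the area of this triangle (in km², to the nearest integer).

38341051 km²

Side lengths (central angles): a = 1.2056, b = 1.4995, c = 1.2568 rad; semiperimeter s = 1.9809.
By l'Huilier's theorem, tan(E/4) = √[tan(s/2) tan((s−a)/2) tan((s−b)/2) tan((s−c)/2)], giving spherical excess E = 0.9446 rad.
Area = E·R² = 0.9446 × (6371)² ≈ 38341051 km².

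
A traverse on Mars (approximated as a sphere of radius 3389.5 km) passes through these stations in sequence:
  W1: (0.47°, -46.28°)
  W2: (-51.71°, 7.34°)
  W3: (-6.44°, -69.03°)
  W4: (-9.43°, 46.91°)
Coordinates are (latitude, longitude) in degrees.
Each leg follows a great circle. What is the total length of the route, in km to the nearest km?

15356 km

Leg W1→W2: central angle 1.2014 rad, distance 4072.0 km.
Leg W2→W3: central angle 1.3355 rad, distance 4526.7 km.
Leg W3→W4: central angle 1.9937 rad, distance 6757.7 km.
Total: 4072.0 + 4526.7 + 6757.7 ≈ 15356 km.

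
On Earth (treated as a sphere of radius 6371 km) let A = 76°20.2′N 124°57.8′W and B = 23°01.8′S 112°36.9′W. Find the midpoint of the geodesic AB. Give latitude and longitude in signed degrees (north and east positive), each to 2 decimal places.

Central angle δ = 1.7394 rad. Interpolating on the sphere with fraction f = 0.5:
P = [sin((1−f)δ)·A + sin(fδ)·B] / sin δ = 0.7751·A + 0.7751·B in Cartesian coordinates,
giving P = (-0.3792, -0.8085, 0.4499), i.e. latitude 26.74°, longitude -115.13°.

26.74°, -115.13°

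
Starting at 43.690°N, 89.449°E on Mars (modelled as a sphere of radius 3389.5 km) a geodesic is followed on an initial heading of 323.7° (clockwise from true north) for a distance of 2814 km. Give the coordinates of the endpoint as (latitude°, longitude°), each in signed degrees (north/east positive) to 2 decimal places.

Angular distance δ = d/R = 2814/3389.5 = 0.83021 rad; initial bearing θ = 5.6496 rad.
sin φ₂ = sin φ₁ cos δ + cos φ₁ sin δ cos θ = (0.6908)(0.6747) + (0.7231)(0.7381)(0.8059) = 0.8962, so φ₂ = 63.66°.
Δλ = atan2(sin θ sin δ cos φ₁, cos δ − sin φ₁ sin φ₂) = atan2(-0.3160, 0.0557) = -80.006°.
λ₂ = 89.449° − 80.006° = 9.44°.

63.66°, 9.44°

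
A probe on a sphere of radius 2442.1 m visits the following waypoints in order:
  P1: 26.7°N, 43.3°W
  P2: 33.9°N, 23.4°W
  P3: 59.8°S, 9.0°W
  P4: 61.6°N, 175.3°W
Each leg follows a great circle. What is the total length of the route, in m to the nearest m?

12195 m

Leg P1→P2: central angle 0.3244 rad, distance 792.3 m.
Leg P2→P3: central angle 1.6485 rad, distance 4025.9 m.
Leg P3→P4: central angle 3.0207 rad, distance 7376.8 m.
Total: 792.3 + 4025.9 + 7376.8 ≈ 12195 m.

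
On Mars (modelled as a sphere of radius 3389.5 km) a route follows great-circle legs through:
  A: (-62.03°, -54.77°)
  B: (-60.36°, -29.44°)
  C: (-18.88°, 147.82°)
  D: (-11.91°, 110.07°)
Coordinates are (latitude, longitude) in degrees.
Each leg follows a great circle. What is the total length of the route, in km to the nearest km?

Leg A→B: central angle 0.2136 rad, distance 724.0 km.
Leg B→C: central angle 1.7580 rad, distance 5958.9 km.
Leg C→D: central angle 0.6455 rad, distance 2187.8 km.
Total: 724.0 + 5958.9 + 2187.8 ≈ 8871 km.

8871 km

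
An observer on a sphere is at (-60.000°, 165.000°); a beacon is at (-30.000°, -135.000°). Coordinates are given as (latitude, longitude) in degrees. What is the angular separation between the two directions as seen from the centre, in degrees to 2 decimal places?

49.49°

In radians: φ₁ = -1.0472, φ₂ = -0.5236, Δλ = 60.000° = 1.0472 rad.
Haversine: a = sin²(Δφ/2) + cos φ₁ cos φ₂ sin²(Δλ/2) = 0.0670 + (0.5000)(0.8660)(0.2500) = 0.17524.
Central angle c = 2·arcsin(√a) = 0.86384 rad.
So the angular separation is 49.49°.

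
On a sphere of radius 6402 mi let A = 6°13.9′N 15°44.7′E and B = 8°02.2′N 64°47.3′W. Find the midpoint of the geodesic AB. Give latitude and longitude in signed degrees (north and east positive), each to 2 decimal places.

9.32°, -24.43°

Central angle δ = 1.3928 rad. Interpolating on the sphere with fraction f = 0.5:
P = [sin((1−f)δ)·A + sin(fδ)·B] / sin δ = 0.6518·A + 0.6518·B in Cartesian coordinates,
giving P = (0.8985, -0.4081, 0.1619), i.e. latitude 9.32°, longitude -24.43°.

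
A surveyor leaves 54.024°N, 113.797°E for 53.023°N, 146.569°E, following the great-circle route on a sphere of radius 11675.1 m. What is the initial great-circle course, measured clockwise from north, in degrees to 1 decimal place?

Δλ = 32.772° = 0.5720 rad.
y = sin Δλ · cos φ₂ = (0.5413)(0.6015) = 0.3256
x = cos φ₁ sin φ₂ − sin φ₁ cos φ₂ cos Δλ = (0.5874)(0.7989) − (0.8093)(0.6015)(0.8408) = 0.0600
θ = atan2(y, x) = 79.56°, so the bearing is 79.6°.

79.6°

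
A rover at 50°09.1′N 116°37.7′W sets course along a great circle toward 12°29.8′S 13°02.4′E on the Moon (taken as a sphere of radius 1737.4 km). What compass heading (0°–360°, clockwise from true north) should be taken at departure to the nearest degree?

66°

With φ₁ = 0.8753, φ₂ = -0.2181, Δλ = 2.2631 rad, the forward-azimuth formula gives
θ = atan2( sin Δλ cos φ₂ , cos φ₁ sin φ₂ − sin φ₁ cos φ₂ cos Δλ ) = atan2(0.7515, 0.3398) = 65.67°.
So the initial bearing is 66°.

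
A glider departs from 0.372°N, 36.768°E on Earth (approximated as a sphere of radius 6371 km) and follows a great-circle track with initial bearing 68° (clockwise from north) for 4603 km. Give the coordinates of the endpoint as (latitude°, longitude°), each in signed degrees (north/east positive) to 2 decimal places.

Angular distance δ = d/R = 4603/6371 = 0.72249 rad; initial bearing θ = 1.1868 rad.
sin φ₂ = sin φ₁ cos δ + cos φ₁ sin δ cos θ = (0.0065)(0.7502) + (1.0000)(0.6613)(0.3746) = 0.2526, so φ₂ = 14.63°.
Δλ = atan2(sin θ sin δ cos φ₁, cos δ − sin φ₁ sin φ₂) = atan2(0.6131, 0.7485) = 39.320°.
λ₂ = 36.768° + 39.320° = 76.09°.

14.63°, 76.09°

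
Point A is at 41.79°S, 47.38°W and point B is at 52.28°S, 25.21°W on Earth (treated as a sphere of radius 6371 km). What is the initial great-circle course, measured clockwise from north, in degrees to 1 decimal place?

With φ₁ = -0.7294, φ₂ = -0.9125, Δλ = 0.3869 rad, the forward-azimuth formula gives
θ = atan2( sin Δλ cos φ₂ , cos φ₁ sin φ₂ − sin φ₁ cos φ₂ cos Δλ ) = atan2(0.2309, -0.2122) = 132.59°.
So the initial bearing is 132.6°.

132.6°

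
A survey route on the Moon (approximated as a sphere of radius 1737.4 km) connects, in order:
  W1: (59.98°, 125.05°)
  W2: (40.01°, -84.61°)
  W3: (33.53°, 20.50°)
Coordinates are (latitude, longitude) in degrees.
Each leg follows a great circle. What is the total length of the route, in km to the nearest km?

Leg W1→W2: central angle 1.3452 rad, distance 2337.2 km.
Leg W2→W3: central angle 1.3810 rad, distance 2399.3 km.
Total: 2337.2 + 2399.3 ≈ 4736 km.

4736 km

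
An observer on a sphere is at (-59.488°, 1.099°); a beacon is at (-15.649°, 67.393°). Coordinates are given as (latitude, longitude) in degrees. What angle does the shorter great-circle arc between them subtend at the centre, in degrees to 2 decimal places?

Let φ₁ = -1.0383 rad, φ₂ = -0.2731 rad, and Δλ = 1.1570 rad.
Haversine: a = sin²(Δφ/2) + cos φ₁ cos φ₂ sin²(Δλ/2) = 0.1394 + (0.5077)(0.9629)(0.2990) = 0.28553.
Central angle c = 2·arcsin(√a) = 1.12747 rad.
So the angular separation is 64.60°.

64.60°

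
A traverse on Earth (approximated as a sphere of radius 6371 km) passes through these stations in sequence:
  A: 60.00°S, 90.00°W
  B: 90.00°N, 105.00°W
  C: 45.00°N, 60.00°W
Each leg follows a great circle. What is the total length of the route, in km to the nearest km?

21683 km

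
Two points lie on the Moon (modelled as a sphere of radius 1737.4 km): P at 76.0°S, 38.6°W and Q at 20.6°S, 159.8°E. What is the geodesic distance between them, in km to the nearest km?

2509 km

In radians: φ₁ = -1.3265, φ₂ = -0.3595, Δλ = -161.600° = -2.8205 rad.
Haversine: a = sin²(Δφ/2) + cos φ₁ cos φ₂ sin²(Δλ/2) = 0.2161 + (0.2419)(0.9361)(0.9744) = 0.43674.
Central angle c = 2·arcsin(√a) = 1.44394 rad.
Distance = R·c = 1737.4 × 1.4439 ≈ 2509 km.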